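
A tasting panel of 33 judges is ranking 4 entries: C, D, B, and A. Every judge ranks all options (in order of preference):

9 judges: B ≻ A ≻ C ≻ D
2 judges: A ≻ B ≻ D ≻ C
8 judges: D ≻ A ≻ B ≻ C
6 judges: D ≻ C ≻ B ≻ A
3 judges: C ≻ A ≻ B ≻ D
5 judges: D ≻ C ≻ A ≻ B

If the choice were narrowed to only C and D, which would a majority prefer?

D

Voters preferring C to D: 12; preferring D to C: 21.
D wins the head-to-head.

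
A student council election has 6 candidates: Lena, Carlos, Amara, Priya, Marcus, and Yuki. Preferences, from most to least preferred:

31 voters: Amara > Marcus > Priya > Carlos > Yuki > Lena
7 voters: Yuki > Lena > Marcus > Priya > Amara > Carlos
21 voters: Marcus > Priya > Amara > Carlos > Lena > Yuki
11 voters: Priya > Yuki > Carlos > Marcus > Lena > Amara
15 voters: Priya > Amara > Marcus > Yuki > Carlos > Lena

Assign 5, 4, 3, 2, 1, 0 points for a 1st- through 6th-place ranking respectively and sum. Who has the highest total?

Priya

Lena: 31·0 + 7·4 + 21·1 + 11·1 + 15·0 = 60
Carlos: 31·2 + 7·0 + 21·2 + 11·3 + 15·1 = 152
Amara: 31·5 + 7·1 + 21·3 + 11·0 + 15·4 = 285
Priya: 31·3 + 7·2 + 21·4 + 11·5 + 15·5 = 321
Marcus: 31·4 + 7·3 + 21·5 + 11·2 + 15·3 = 317
Yuki: 31·1 + 7·5 + 21·0 + 11·4 + 15·2 = 140
Priya has the highest Borda score (321).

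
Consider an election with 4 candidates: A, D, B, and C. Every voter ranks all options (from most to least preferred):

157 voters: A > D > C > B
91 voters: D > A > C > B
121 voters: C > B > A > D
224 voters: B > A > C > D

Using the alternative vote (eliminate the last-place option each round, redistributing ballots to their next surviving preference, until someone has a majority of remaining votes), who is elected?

B

Round 1: A 157, D 91, B 224, C 121. Eliminate D.
Round 2: A 248, B 224, C 121. Eliminate C.
Round 3: A 248, B 345. B has a majority.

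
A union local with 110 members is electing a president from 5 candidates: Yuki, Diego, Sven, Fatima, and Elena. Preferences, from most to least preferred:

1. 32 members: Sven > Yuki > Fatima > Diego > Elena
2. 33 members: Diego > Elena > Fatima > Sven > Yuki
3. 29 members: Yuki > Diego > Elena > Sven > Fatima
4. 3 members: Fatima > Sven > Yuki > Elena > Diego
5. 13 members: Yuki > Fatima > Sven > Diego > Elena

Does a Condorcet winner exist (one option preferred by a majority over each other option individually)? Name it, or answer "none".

none

Checking pairwise contests:
Sven beats Yuki 68–42.
Yuki beats Diego 77–33.
Diego beats Sven 62–48.
Yuki beats Fatima 74–36.
Yuki beats Elena 77–33.
Every option loses at least one head-to-head, so there is no Condorcet winner.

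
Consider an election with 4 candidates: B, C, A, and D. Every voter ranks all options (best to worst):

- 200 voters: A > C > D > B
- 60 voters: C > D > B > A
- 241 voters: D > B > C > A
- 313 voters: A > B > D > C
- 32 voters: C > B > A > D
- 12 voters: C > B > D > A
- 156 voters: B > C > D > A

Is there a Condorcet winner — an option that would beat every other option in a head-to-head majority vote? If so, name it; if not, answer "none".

A vs B: 513–501 for A.
A vs C: 513–501 for A.
A vs D: 545–469 for A.
A beats every other option head-to-head.

A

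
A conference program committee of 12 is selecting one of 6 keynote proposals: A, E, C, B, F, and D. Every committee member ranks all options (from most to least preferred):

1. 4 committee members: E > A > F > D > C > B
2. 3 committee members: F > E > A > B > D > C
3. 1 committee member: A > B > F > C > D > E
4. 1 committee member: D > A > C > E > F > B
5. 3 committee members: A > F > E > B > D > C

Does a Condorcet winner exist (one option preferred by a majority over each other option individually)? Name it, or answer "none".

none

Checking pairwise contests:
E beats A 7–5.
F beats E 7–5.
A beats C 12–0.
A beats B 12–0.
A beats F 9–3.
A beats D 11–1.
Every option loses at least one head-to-head, so there is no Condorcet winner.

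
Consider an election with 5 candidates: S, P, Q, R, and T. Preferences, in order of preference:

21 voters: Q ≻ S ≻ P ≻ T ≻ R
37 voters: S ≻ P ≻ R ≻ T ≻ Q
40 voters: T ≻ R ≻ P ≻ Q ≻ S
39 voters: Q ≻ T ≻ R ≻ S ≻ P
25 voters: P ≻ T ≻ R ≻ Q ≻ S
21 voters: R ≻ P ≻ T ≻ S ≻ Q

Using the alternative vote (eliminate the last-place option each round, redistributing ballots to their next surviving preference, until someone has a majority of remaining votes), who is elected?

P

Round 1: S 37, P 25, Q 60, R 21, T 40. Eliminate R.
Round 2: S 37, P 46, Q 60, T 40. Eliminate S.
Round 3: P 83, Q 60, T 40. Eliminate T.
Round 4: P 123, Q 60. P has a majority.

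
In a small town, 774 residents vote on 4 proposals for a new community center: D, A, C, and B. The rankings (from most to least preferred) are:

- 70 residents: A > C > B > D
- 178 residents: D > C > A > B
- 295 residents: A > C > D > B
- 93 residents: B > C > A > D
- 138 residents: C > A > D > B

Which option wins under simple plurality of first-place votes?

A

First-place votes: D 178, A 365, C 138, B 93.
A has the most first-place votes.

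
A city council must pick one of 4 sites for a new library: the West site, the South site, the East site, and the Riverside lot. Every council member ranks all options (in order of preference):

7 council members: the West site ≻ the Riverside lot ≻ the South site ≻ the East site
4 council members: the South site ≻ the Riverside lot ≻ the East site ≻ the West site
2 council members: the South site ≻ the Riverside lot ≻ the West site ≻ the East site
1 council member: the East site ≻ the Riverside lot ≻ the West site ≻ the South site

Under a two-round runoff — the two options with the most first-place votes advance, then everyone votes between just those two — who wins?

Round 1 first-place votes: the West site 7, the South site 6, the East site 1, the Riverside lot 0.
the West site and the South site advance.
Runoff: the West site is preferred to the South site by 8 voters; the South site by 6.
the West site wins the runoff.

the West site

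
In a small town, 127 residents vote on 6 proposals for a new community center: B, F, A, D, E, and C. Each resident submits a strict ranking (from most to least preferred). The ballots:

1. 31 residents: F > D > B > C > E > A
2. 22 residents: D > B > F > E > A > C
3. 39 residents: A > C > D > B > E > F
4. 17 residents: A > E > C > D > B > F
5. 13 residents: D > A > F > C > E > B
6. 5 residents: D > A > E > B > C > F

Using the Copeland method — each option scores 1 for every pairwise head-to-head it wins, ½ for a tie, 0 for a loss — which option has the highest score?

B: beats F and E; loses to A, D, and C → score 2.
F: beats E and C; loses to B, A, and D → score 2.
A: beats B, F, E, and C; loses to D → score 4.
D: beats B, F, A, E, and C → score 5.
E: loses to B, F, A, D, and C → score 0.
C: beats B and E; loses to F, A, and D → score 2.
D has the best pairwise record.

D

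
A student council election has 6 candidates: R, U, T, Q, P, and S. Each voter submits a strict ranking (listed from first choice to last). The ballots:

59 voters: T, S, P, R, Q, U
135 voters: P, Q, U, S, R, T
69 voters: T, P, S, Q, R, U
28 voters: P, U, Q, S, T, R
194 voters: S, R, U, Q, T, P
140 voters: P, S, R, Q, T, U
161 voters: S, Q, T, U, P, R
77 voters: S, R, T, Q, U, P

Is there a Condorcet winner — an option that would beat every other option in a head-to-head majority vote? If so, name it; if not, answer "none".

S

S vs R: 863–0 for S.
S vs U: 700–163 for S.
S vs T: 735–128 for S.
S vs Q: 700–163 for S.
S vs P: 491–372 for S.
S beats every other option head-to-head.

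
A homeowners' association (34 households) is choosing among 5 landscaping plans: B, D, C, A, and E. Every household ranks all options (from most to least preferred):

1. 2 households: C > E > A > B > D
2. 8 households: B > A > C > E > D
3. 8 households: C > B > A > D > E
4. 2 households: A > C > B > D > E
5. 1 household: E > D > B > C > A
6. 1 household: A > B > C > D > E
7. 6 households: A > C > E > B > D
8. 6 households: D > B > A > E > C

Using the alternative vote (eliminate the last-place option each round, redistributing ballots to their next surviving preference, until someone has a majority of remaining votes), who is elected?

C

Round 1: B 8, D 6, C 10, A 9, E 1. Eliminate E.
Round 2: B 8, D 7, C 10, A 9. Eliminate D.
Round 3: B 15, C 10, A 9. Eliminate A.
Round 4: B 16, C 18. C has a majority.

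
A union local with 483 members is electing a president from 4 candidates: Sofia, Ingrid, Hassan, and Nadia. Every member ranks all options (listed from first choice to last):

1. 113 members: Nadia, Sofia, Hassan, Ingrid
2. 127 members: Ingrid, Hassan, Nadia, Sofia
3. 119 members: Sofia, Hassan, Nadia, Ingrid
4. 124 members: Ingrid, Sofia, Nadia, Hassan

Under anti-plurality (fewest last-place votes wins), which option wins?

Nadia

Last-place votes: Sofia 127, Ingrid 232, Hassan 124, Nadia 0.
Nadia is ranked last by the fewest voters, so Nadia wins.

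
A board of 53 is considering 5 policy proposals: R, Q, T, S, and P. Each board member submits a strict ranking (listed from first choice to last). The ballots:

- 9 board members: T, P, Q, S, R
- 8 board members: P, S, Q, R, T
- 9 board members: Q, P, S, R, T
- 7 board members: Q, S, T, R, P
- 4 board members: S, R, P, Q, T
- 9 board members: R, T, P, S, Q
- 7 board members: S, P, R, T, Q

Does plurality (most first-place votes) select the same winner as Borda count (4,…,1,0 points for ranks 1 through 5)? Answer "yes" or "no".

no

Plurality — first-place votes: R 9, Q 16, T 9, S 11, P 8. Winner: Q.
Borda — scores: R 86, Q 102, T 84, S 125, P 133. Winner: P.
The two methods disagree.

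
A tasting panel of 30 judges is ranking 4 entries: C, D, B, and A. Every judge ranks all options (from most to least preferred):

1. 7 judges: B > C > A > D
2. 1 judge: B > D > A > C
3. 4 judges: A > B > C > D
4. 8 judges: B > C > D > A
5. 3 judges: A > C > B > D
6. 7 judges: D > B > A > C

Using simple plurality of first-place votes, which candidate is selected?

First-place votes: C 0, D 7, B 16, A 7.
B has the most first-place votes.

B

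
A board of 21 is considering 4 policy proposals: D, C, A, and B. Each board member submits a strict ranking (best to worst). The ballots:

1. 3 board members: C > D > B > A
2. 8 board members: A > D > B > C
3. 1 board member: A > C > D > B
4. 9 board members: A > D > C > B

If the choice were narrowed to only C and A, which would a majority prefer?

Voters preferring C to A: 3; preferring A to C: 18.
A wins the head-to-head.

A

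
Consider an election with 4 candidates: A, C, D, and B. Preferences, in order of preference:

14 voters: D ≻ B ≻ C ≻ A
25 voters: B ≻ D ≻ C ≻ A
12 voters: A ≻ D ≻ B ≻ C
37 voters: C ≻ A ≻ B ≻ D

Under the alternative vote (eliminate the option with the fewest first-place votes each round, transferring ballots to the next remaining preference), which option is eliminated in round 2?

Round 1: A 12, C 37, D 14, B 25. Eliminate A.
Round 2: C 37, D 26, B 25. Eliminate B.

B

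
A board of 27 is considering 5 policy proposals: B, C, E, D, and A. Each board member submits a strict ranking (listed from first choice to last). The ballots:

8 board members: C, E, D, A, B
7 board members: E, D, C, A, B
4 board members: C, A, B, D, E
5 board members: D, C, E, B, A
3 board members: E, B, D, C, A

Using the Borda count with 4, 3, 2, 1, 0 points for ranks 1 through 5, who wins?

B: 8·0 + 7·0 + 4·2 + 5·1 + 3·3 = 22
C: 8·4 + 7·2 + 4·4 + 5·3 + 3·1 = 80
E: 8·3 + 7·4 + 4·0 + 5·2 + 3·4 = 74
D: 8·2 + 7·3 + 4·1 + 5·4 + 3·2 = 67
A: 8·1 + 7·1 + 4·3 + 5·0 + 3·0 = 27
C has the highest Borda score (80).

C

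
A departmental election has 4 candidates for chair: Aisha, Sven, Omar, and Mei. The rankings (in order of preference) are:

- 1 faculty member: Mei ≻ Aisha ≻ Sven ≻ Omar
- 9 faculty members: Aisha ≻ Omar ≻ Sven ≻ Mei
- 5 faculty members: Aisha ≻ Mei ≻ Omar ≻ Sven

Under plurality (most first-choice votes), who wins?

Aisha

First-place votes: Aisha 14, Sven 0, Omar 0, Mei 1.
Aisha has the most first-place votes.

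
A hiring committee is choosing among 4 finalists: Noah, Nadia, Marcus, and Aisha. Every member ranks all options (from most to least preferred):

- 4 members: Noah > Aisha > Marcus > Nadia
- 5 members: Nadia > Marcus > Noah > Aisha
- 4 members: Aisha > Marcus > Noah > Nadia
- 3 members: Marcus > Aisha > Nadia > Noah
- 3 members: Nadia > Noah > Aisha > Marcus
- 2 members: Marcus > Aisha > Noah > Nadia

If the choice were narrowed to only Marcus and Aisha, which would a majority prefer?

Aisha

Voters preferring Marcus to Aisha: 10; preferring Aisha to Marcus: 11.
Aisha wins the head-to-head.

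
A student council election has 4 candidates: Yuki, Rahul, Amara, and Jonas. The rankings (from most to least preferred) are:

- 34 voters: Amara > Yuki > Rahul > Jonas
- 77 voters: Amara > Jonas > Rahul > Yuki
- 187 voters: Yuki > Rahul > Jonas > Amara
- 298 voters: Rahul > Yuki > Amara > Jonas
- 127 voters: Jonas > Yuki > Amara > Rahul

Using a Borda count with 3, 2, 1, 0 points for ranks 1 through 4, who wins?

Yuki: 34·2 + 77·0 + 187·3 + 298·2 + 127·2 = 1479
Rahul: 34·1 + 77·1 + 187·2 + 298·3 + 127·0 = 1379
Amara: 34·3 + 77·3 + 187·0 + 298·1 + 127·1 = 758
Jonas: 34·0 + 77·2 + 187·1 + 298·0 + 127·3 = 722
Yuki has the highest Borda score (1479).

Yuki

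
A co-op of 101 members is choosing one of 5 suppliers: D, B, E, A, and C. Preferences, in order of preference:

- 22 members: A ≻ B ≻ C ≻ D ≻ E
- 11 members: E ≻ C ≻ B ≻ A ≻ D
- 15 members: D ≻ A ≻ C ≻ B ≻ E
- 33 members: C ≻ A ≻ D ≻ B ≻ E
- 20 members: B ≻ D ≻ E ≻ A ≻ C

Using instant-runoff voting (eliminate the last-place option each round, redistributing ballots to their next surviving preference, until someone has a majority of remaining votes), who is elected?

Round 1: D 15, B 20, E 11, A 22, C 33. Eliminate E.
Round 2: D 15, B 20, A 22, C 44. Eliminate D.
Round 3: B 20, A 37, C 44. Eliminate B.
Round 4: A 57, C 44. A has a majority.

A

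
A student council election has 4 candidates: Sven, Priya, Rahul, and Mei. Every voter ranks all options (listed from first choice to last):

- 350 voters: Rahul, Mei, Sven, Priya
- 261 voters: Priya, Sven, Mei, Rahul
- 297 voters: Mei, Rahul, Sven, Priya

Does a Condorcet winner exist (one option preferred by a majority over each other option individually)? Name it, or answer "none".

Mei vs Sven: 647–261 for Mei.
Mei vs Priya: 647–261 for Mei.
Mei vs Rahul: 558–350 for Mei.
Mei beats every other option head-to-head.

Mei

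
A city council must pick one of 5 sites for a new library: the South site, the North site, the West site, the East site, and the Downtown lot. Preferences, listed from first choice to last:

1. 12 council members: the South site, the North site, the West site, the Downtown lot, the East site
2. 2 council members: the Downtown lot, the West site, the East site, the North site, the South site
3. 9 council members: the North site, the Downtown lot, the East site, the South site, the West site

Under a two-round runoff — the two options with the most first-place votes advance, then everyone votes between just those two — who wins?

Round 1 first-place votes: the South site 12, the North site 9, the West site 0, the East site 0, the Downtown lot 2.
the South site and the North site advance.
Runoff: the South site is preferred to the North site by 12 voters; the North site by 11.
the South site wins the runoff.

the South site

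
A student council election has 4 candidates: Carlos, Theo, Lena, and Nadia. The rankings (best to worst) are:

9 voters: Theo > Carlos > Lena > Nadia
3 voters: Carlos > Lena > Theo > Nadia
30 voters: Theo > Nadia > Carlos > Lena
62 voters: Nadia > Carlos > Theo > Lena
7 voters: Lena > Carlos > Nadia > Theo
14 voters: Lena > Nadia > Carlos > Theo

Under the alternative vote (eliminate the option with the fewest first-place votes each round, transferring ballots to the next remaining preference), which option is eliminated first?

Round 1: Carlos 3, Theo 39, Lena 21, Nadia 62. Eliminate Carlos.

Carlos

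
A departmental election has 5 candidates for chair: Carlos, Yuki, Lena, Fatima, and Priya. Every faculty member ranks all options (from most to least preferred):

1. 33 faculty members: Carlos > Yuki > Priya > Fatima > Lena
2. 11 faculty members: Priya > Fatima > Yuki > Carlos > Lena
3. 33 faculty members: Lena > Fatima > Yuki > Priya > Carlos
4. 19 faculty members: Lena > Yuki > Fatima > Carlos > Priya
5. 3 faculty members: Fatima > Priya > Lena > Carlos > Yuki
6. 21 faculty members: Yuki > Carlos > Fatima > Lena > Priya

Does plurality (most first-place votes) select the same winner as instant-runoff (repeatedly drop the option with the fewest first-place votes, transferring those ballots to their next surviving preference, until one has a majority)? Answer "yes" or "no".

Plurality — first-place votes: Carlos 33, Yuki 21, Lena 52, Fatima 3, Priya 11. Winner: Lena.
Instant-runoff — R1 Carlos 33, Yuki 21, Lena 52, Fatima 3, Priya 11 (Fatima out); R2 Carlos 33, Yuki 21, Lena 52, Priya 14 (Priya out); R3 Carlos 33, Yuki 32, Lena 55 (Yuki out); R4 Carlos 65, Lena 55 (Carlos winner). Winner: Carlos.
The two methods disagree.

no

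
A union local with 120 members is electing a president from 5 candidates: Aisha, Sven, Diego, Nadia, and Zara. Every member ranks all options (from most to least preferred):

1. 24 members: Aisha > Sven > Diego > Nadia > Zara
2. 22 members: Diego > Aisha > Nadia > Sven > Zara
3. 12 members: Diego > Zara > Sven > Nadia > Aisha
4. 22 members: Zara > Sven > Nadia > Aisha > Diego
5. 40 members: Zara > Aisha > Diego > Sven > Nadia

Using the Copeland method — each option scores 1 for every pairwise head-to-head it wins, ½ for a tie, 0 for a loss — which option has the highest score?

Aisha: beats Sven, Diego, and Nadia; loses to Zara → score 3.
Sven: beats Nadia; loses to Aisha, Diego, and Zara → score 1.
Diego: beats Sven and Nadia; loses to Aisha and Zara → score 2.
Nadia: loses to Aisha, Sven, Diego, and Zara → score 0.
Zara: beats Aisha, Sven, Diego, and Nadia → score 4.
Zara has the best pairwise record.

Zara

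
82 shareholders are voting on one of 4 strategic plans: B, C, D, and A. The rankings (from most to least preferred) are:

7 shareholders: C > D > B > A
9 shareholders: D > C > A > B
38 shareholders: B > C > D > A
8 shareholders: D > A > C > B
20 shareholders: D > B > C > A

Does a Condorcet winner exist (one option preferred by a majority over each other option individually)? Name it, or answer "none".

Checking pairwise contests:
D beats B 44–38.
B beats C 58–24.
C beats D 45–37.
B beats A 65–17.
Every option loses at least one head-to-head, so there is no Condorcet winner.

none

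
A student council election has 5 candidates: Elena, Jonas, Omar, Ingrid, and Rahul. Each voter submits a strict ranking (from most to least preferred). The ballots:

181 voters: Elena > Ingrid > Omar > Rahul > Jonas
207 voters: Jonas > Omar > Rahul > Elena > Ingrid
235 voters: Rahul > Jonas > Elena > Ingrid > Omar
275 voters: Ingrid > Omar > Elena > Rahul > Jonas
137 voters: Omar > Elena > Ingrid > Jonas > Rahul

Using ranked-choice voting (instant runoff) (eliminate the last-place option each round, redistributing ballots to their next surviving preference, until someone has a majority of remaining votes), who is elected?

Elena

Round 1: Elena 181, Jonas 207, Omar 137, Ingrid 275, Rahul 235. Eliminate Omar.
Round 2: Elena 318, Jonas 207, Ingrid 275, Rahul 235. Eliminate Jonas.
Round 3: Elena 318, Ingrid 275, Rahul 442. Eliminate Ingrid.
Round 4: Elena 593, Rahul 442. Elena has a majority.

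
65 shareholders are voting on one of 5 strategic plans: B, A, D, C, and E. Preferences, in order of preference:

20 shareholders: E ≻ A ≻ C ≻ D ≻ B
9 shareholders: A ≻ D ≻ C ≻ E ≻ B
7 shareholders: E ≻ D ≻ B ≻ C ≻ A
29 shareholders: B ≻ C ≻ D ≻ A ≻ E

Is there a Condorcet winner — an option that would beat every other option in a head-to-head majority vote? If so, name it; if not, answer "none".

Checking pairwise contests:
D beats B 36–29.
B beats A 36–29.
C beats D 49–16.
B beats C 36–29.
A beats E 38–27.
Every option loses at least one head-to-head, so there is no Condorcet winner.

none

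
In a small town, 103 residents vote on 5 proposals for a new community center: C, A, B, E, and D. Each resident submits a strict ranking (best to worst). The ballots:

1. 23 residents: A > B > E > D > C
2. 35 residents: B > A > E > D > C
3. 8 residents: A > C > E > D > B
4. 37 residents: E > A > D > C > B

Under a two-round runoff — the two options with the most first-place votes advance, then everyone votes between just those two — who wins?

B

Round 1 first-place votes: C 0, A 31, B 35, E 37, D 0.
E and B advance.
Runoff: E is preferred to B by 45 voters; B by 58.
B wins the runoff.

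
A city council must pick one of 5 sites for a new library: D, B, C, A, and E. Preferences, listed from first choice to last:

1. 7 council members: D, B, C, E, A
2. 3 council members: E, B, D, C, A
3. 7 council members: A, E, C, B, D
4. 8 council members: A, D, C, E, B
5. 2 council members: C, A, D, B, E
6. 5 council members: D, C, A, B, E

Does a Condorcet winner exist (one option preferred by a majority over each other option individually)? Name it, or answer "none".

none

Checking pairwise contests:
A beats D 17–15.
D beats B 22–10.
D beats C 23–9.
C beats A 17–15.
D beats E 22–10.
Every option loses at least one head-to-head, so there is no Condorcet winner.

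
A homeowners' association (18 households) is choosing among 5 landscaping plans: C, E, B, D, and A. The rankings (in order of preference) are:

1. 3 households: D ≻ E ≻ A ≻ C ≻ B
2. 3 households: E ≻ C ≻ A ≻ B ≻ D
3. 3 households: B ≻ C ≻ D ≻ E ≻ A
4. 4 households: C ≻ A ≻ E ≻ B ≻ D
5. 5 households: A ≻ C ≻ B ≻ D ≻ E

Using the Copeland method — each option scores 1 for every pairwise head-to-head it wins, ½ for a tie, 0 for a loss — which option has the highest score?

C

C: beats E, B, D, and A → score 4.
E: beats B; ties A; loses to C and D → score 1.5.
B: beats D; loses to C, E, and A → score 1.
D: beats E; loses to C, B, and A → score 1.
A: beats B and D; ties E; loses to C → score 2.5.
C has the best pairwise record.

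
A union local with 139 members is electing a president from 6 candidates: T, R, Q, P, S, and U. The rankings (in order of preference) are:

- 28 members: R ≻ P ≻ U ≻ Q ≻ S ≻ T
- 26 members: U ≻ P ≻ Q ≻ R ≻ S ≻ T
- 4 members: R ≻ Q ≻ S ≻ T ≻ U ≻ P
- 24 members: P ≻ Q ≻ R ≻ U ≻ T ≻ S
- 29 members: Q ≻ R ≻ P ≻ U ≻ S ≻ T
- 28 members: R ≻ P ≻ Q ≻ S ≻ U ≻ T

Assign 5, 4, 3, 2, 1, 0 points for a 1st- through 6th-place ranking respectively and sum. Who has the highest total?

R

T: 28·0 + 26·0 + 4·2 + 24·1 + 29·0 + 28·0 = 32
R: 28·5 + 26·2 + 4·5 + 24·3 + 29·4 + 28·5 = 540
Q: 28·2 + 26·3 + 4·4 + 24·4 + 29·5 + 28·3 = 475
P: 28·4 + 26·4 + 4·0 + 24·5 + 29·3 + 28·4 = 535
S: 28·1 + 26·1 + 4·3 + 24·0 + 29·1 + 28·2 = 151
U: 28·3 + 26·5 + 4·1 + 24·2 + 29·2 + 28·1 = 352
R has the highest Borda score (540).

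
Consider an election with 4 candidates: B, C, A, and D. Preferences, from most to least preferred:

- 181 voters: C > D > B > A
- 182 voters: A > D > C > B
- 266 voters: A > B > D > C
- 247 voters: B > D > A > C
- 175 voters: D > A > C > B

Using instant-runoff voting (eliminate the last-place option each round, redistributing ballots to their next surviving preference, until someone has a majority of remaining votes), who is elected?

A

Round 1: B 247, C 181, A 448, D 175. Eliminate D.
Round 2: B 247, C 181, A 623. A has a majority.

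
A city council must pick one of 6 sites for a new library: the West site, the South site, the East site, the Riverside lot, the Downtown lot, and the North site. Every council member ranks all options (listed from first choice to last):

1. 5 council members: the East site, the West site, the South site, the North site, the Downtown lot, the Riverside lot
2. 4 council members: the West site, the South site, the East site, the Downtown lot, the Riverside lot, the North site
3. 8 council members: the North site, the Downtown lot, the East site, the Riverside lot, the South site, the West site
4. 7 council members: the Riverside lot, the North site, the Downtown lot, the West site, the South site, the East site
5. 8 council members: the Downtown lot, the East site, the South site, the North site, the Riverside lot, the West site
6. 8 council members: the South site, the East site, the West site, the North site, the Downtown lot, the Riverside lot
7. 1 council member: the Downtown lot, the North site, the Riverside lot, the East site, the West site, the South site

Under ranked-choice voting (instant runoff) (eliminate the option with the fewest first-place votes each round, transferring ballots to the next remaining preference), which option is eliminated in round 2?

the East site

Round 1: the West site 4, the South site 8, the East site 5, the Riverside lot 7, the Downtown lot 9, the North site 8. Eliminate the West site.
Round 2: the South site 12, the East site 5, the Riverside lot 7, the Downtown lot 9, the North site 8. Eliminate the East site.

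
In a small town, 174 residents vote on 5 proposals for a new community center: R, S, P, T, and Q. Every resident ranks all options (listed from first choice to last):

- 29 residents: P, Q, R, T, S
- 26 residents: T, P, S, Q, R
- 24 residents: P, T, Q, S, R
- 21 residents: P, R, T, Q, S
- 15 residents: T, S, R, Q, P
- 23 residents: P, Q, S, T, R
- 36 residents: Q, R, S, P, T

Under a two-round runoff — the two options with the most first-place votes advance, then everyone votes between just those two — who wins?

P

Round 1 first-place votes: R 0, S 0, P 97, T 41, Q 36.
P and T advance.
Runoff: P is preferred to T by 133 voters; T by 41.
P wins the runoff.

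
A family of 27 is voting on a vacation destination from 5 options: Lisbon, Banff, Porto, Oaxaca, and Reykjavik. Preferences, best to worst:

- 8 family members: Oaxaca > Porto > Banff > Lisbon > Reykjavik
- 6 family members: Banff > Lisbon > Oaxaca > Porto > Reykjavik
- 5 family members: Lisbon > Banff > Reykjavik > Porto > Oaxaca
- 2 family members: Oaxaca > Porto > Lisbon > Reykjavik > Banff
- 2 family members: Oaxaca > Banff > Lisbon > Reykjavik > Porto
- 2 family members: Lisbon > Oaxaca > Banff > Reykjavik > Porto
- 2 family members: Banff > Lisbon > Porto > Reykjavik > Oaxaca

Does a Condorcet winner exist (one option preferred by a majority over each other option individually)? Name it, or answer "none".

none

Checking pairwise contests:
Banff beats Lisbon 18–9.
Oaxaca beats Banff 14–13.
Lisbon beats Porto 17–10.
Lisbon beats Oaxaca 15–12.
Lisbon beats Reykjavik 27–0.
Every option loses at least one head-to-head, so there is no Condorcet winner.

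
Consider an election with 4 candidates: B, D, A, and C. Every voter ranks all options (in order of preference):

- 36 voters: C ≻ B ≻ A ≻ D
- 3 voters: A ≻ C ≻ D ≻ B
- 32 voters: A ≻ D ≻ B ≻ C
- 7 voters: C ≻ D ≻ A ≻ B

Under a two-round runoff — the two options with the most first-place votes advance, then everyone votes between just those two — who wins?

C

Round 1 first-place votes: B 0, D 0, A 35, C 43.
C and A advance.
Runoff: C is preferred to A by 43 voters; A by 35.
C wins the runoff.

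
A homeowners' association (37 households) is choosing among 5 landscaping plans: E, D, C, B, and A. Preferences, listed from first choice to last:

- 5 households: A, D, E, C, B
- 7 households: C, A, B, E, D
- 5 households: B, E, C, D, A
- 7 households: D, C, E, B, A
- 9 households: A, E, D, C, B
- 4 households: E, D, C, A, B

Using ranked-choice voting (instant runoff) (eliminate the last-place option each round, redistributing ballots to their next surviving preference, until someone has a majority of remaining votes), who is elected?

Round 1: E 4, D 7, C 7, B 5, A 14. Eliminate E.
Round 2: D 11, C 7, B 5, A 14. Eliminate B.
Round 3: D 11, C 12, A 14. Eliminate D.
Round 4: C 23, A 14. C has a majority.

C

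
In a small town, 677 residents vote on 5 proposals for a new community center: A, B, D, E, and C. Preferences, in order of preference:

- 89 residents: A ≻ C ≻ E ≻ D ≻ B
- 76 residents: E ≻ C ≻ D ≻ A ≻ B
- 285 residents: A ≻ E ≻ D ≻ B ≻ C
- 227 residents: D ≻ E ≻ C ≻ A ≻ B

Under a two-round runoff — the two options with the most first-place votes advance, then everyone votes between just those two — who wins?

A

Round 1 first-place votes: A 374, B 0, D 227, E 76, C 0.
A and D advance.
Runoff: A is preferred to D by 374 voters; D by 303.
A wins the runoff.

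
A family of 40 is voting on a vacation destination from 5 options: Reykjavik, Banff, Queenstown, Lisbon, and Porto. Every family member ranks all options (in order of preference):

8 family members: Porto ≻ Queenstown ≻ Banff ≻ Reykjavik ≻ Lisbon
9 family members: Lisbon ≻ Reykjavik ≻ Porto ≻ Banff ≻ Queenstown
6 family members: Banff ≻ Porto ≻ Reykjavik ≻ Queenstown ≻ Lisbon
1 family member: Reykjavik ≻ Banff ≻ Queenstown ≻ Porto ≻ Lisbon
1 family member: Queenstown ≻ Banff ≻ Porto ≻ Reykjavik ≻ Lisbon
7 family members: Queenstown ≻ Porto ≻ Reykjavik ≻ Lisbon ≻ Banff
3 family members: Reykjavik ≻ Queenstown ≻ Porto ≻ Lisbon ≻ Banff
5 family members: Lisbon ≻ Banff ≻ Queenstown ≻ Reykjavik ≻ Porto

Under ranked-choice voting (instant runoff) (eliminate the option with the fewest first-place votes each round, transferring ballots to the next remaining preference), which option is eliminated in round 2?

Banff

Round 1: Reykjavik 4, Banff 6, Queenstown 8, Lisbon 14, Porto 8. Eliminate Reykjavik.
Round 2: Banff 7, Queenstown 11, Lisbon 14, Porto 8. Eliminate Banff.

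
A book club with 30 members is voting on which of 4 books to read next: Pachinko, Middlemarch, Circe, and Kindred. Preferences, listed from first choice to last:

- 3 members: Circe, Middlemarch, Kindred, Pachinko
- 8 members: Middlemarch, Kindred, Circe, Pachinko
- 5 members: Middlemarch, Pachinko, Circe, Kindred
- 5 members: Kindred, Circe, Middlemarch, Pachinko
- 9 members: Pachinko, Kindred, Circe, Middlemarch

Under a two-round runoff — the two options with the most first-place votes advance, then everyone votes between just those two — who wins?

Middlemarch

Round 1 first-place votes: Pachinko 9, Middlemarch 13, Circe 3, Kindred 5.
Middlemarch and Pachinko advance.
Runoff: Middlemarch is preferred to Pachinko by 21 voters; Pachinko by 9.
Middlemarch wins the runoff.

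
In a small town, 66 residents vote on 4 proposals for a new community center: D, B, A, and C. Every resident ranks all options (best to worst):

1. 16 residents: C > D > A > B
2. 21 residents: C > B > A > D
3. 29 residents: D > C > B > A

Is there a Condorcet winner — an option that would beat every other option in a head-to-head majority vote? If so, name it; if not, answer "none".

C vs D: 37–29 for C.
C vs B: 66–0 for C.
C vs A: 66–0 for C.
C beats every other option head-to-head.

C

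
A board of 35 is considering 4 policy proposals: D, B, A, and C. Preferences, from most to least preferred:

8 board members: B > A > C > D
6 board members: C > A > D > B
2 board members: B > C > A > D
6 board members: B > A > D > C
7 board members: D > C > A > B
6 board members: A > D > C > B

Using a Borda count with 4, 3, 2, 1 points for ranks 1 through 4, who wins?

D: 8·1 + 6·2 + 2·1 + 6·2 + 7·4 + 6·3 = 80
B: 8·4 + 6·1 + 2·4 + 6·4 + 7·1 + 6·1 = 83
A: 8·3 + 6·3 + 2·2 + 6·3 + 7·2 + 6·4 = 102
C: 8·2 + 6·4 + 2·3 + 6·1 + 7·3 + 6·2 = 85
A has the highest Borda score (102).

A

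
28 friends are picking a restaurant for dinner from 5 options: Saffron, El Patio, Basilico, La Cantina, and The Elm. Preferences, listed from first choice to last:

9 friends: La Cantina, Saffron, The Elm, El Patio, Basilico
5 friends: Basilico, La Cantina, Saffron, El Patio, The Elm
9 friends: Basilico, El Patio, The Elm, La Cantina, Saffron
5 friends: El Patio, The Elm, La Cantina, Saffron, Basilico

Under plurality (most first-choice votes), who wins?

First-place votes: Saffron 0, El Patio 5, Basilico 14, La Cantina 9, The Elm 0.
Basilico has the most first-place votes.

Basilico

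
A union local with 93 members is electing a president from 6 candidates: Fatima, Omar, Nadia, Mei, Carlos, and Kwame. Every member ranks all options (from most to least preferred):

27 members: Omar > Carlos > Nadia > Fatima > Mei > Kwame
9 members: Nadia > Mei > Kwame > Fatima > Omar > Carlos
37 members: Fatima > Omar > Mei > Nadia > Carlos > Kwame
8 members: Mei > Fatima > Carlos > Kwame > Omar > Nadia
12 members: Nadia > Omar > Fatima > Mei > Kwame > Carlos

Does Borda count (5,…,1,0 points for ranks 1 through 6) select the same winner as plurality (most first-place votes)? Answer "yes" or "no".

Borda — scores: Fatima 325, Omar 348, Nadia 260, Mei 238, Carlos 169, Kwame 55. Winner: Omar.
Plurality — first-place votes: Fatima 37, Omar 27, Nadia 21, Mei 8, Carlos 0, Kwame 0. Winner: Fatima.
The two methods disagree.

no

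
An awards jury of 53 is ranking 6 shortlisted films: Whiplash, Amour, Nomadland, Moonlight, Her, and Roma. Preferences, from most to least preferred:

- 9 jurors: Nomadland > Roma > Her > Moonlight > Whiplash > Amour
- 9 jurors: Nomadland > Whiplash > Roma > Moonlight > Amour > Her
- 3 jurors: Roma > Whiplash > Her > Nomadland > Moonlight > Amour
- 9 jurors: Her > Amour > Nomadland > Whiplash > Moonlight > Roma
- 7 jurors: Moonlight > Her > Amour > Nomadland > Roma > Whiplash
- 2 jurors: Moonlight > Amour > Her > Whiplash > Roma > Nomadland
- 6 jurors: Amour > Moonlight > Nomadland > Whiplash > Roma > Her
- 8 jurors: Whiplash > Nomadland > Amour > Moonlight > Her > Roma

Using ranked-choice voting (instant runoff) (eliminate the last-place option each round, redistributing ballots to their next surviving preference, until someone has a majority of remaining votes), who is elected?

Nomadland

Round 1: Whiplash 8, Amour 6, Nomadland 18, Moonlight 9, Her 9, Roma 3. Eliminate Roma.
Round 2: Whiplash 11, Amour 6, Nomadland 18, Moonlight 9, Her 9. Eliminate Amour.
Round 3: Whiplash 11, Nomadland 18, Moonlight 15, Her 9. Eliminate Her.
Round 4: Whiplash 11, Nomadland 27, Moonlight 15. Nomadland has a majority.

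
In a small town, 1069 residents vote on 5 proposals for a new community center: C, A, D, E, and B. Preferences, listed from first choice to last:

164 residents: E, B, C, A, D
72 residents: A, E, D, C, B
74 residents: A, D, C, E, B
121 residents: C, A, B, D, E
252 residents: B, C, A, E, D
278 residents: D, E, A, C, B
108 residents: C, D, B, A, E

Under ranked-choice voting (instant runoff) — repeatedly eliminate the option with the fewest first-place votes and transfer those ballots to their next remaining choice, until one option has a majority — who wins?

Round 1: C 229, A 146, D 278, E 164, B 252. Eliminate A.
Round 2: C 229, D 352, E 236, B 252. Eliminate C.
Round 3: D 460, E 236, B 373. Eliminate E.
Round 4: D 532, B 537. B has a majority.

B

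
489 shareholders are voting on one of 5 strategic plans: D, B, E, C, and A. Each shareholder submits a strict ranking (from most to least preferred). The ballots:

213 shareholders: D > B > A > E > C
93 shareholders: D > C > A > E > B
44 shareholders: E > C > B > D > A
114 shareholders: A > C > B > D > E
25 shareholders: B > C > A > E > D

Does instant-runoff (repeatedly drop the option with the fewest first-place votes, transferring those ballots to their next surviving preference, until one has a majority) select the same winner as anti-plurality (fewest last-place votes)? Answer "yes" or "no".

Instant-runoff — R1 D 306, B 25, E 44, C 0, A 114 (D winner). Winner: D.
Anti-plurality — last-place votes: D 25, B 93, E 114, C 213, A 44. Winner: D.
The two methods agree.

yes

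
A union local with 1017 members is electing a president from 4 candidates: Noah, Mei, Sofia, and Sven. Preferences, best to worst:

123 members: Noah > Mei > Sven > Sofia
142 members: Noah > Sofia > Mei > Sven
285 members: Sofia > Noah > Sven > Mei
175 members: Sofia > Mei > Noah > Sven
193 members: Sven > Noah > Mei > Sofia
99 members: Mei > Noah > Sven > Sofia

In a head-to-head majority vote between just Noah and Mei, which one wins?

Noah

Voters preferring Noah to Mei: 743; preferring Mei to Noah: 274.
Noah wins the head-to-head.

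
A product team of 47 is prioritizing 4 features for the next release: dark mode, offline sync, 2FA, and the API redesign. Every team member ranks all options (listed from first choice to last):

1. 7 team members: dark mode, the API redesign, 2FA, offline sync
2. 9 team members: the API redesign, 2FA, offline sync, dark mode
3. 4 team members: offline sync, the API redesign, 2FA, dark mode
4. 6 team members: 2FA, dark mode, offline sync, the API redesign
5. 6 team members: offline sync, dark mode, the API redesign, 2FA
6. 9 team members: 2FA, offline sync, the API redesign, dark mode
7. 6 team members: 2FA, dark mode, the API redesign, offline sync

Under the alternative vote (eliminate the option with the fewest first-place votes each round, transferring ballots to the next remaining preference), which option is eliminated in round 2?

Round 1: dark mode 7, offline sync 10, 2FA 21, the API redesign 9. Eliminate dark mode.
Round 2: offline sync 10, 2FA 21, the API redesign 16. Eliminate offline sync.

offline sync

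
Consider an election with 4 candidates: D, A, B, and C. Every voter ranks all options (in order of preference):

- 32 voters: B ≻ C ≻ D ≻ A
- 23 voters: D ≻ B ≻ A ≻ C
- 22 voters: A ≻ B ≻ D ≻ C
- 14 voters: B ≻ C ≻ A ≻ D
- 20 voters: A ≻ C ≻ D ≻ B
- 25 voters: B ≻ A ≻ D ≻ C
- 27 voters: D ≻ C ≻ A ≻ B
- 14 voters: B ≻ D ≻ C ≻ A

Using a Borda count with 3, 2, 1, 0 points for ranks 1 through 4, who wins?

D: 32·1 + 23·3 + 22·1 + 14·0 + 20·1 + 25·1 + 27·3 + 14·2 = 277
A: 32·0 + 23·1 + 22·3 + 14·1 + 20·3 + 25·2 + 27·1 + 14·0 = 240
B: 32·3 + 23·2 + 22·2 + 14·3 + 20·0 + 25·3 + 27·0 + 14·3 = 345
C: 32·2 + 23·0 + 22·0 + 14·2 + 20·2 + 25·0 + 27·2 + 14·1 = 200
B has the highest Borda score (345).

B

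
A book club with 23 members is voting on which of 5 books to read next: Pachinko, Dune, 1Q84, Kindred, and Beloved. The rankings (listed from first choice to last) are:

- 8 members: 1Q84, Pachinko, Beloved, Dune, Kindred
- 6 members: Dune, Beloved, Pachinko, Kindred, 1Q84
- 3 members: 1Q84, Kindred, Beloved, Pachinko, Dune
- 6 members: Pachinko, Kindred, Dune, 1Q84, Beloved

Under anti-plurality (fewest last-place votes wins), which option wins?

Last-place votes: Pachinko 0, Dune 3, 1Q84 6, Kindred 8, Beloved 6.
Pachinko is ranked last by the fewest voters, so Pachinko wins.

Pachinko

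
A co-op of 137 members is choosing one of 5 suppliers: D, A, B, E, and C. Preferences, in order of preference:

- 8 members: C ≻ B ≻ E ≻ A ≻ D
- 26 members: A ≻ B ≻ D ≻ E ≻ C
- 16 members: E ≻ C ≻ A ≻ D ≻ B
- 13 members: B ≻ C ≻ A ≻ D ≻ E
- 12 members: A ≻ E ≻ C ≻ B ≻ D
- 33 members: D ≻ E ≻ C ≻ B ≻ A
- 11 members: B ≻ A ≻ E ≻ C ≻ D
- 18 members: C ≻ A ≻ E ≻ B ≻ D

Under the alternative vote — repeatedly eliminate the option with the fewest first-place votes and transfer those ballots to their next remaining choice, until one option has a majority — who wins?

C

Round 1: D 33, A 38, B 24, E 16, C 26. Eliminate E.
Round 2: D 33, A 38, B 24, C 42. Eliminate B.
Round 3: D 33, A 49, C 55. Eliminate D.
Round 4: A 49, C 88. C has a majority.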